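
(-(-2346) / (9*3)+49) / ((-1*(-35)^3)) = 1223 / 385875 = 0.00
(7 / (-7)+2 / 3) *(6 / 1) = -2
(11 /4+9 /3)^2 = 33.06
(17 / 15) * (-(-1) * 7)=119 / 15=7.93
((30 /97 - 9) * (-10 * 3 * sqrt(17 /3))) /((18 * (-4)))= -1405 * sqrt(51) /1164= -8.62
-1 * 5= -5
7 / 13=0.54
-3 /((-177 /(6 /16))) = 3 /472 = 0.01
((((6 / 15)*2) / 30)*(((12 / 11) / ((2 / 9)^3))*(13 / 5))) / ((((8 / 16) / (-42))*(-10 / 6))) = 2388204 / 6875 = 347.38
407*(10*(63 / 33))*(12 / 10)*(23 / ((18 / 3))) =35742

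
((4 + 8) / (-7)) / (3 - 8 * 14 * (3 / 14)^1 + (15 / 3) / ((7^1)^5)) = 14406 / 176471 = 0.08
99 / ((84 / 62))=1023 / 14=73.07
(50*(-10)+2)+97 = -401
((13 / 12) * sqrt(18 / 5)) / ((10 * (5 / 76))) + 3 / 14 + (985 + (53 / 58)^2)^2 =247 * sqrt(10) / 250 + 76987211803351 / 79215472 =971874.02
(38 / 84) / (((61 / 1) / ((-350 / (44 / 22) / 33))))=-475 / 12078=-0.04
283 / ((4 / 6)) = 849 / 2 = 424.50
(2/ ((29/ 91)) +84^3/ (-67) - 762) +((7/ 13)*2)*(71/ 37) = -8971983686/ 934583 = -9599.99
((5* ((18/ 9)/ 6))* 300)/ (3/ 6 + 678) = 1000/ 1357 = 0.74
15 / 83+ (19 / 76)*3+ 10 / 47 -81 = -1246081 / 15604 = -79.86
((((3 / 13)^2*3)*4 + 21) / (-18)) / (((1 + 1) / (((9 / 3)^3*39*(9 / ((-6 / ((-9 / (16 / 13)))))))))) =-888651 / 128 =-6942.59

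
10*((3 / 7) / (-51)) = -10 / 119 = -0.08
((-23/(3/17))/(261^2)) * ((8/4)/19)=-782/3882897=-0.00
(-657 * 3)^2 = 3884841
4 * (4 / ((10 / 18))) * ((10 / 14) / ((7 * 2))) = 72 / 49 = 1.47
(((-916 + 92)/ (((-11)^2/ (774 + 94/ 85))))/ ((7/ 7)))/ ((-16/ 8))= 27144208/ 10285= 2639.20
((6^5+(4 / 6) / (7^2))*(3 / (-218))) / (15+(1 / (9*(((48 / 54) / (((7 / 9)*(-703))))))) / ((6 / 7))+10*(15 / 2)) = -246903984 / 23676653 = -10.43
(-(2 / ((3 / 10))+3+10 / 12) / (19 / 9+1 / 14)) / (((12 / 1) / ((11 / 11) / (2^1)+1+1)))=-441 / 440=-1.00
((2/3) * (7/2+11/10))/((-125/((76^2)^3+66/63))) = -186148131005428/39375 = -4727571581.09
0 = 0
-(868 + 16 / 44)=-9552 / 11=-868.36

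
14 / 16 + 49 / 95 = 1057 / 760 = 1.39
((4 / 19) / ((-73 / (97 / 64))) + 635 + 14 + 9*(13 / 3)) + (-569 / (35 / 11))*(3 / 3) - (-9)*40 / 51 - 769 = -3337690131 / 13204240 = -252.77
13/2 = 6.50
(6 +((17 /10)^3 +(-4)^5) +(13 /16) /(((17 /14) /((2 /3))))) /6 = -51644687 /306000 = -168.77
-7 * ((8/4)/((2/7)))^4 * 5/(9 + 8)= -84035/17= -4943.24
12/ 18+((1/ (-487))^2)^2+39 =6693647012762/ 168747403683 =39.67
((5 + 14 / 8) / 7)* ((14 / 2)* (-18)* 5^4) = -151875 / 2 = -75937.50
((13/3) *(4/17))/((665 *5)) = 52/169575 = 0.00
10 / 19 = 0.53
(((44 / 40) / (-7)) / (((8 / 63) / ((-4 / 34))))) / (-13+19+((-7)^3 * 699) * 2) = -33 / 108688480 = -0.00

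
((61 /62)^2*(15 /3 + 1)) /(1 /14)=78141 /961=81.31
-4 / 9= -0.44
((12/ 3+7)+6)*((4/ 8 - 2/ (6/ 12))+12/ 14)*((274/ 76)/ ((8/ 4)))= -80.99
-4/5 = -0.80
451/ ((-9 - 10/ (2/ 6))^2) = 451/ 1521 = 0.30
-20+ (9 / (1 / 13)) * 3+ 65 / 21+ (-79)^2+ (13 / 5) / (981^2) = 221466533086 / 33682635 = 6575.10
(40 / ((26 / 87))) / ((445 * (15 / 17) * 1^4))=1972 / 5785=0.34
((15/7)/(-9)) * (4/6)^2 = -20/189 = -0.11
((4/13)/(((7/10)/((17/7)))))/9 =680/5733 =0.12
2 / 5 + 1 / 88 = 0.41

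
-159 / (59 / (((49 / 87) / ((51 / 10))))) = -25970 / 87261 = -0.30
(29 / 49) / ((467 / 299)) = 8671 / 22883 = 0.38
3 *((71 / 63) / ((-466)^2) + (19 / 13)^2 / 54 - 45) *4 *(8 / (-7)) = 2494829425736 / 4046104881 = 616.60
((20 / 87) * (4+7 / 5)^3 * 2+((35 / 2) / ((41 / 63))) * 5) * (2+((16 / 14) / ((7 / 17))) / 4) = 811611306 / 1456525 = 557.22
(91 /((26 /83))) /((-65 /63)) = -36603 /130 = -281.56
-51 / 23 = -2.22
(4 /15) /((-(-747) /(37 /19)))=148 /212895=0.00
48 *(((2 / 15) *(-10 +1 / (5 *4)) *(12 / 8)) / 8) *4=-1194 / 25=-47.76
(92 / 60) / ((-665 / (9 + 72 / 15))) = -529 / 16625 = -0.03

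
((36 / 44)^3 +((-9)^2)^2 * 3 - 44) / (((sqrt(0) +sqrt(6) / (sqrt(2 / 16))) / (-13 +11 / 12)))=-1895167255 * sqrt(3) / 95832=-34252.92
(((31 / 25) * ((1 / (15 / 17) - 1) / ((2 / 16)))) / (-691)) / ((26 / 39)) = -0.00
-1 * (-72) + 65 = 137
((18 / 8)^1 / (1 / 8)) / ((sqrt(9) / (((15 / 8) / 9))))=5 / 4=1.25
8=8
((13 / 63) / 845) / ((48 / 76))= 19 / 49140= 0.00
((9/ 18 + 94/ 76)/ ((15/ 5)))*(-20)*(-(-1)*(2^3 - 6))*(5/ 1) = -2200/ 19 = -115.79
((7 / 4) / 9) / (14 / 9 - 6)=-7 / 160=-0.04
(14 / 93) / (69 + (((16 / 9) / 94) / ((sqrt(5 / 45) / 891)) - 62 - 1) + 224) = 329 / 613149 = 0.00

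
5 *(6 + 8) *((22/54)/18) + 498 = 121399/243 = 499.58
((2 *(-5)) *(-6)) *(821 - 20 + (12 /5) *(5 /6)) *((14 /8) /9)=28105 /3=9368.33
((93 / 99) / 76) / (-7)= -31 / 17556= -0.00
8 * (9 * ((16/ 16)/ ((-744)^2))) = 1/ 7688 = 0.00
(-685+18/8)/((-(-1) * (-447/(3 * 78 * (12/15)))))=213018/745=285.93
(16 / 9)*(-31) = -496 / 9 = -55.11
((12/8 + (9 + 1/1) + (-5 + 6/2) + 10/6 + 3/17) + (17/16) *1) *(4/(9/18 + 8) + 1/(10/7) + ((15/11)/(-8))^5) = 5314865634781943/366034857492480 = 14.52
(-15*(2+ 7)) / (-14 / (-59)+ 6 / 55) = -438075 / 1124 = -389.75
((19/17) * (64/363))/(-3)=-1216/18513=-0.07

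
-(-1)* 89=89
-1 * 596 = -596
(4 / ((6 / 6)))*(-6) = -24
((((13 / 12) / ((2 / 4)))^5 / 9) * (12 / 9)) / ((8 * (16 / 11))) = 4084223 / 6718464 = 0.61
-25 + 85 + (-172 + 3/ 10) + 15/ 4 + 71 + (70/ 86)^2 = -36.29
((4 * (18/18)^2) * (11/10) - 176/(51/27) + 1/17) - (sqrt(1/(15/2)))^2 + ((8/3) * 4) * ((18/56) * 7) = -16537/255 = -64.85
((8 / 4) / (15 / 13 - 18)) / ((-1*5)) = 26 / 1095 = 0.02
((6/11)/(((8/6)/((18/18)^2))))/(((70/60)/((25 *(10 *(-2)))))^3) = -121500000000/3773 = -32202491.39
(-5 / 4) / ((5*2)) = -1 / 8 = -0.12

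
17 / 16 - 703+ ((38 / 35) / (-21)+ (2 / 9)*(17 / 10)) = -24752851 / 35280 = -701.61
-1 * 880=-880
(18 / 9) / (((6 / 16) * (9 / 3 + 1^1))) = 4 / 3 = 1.33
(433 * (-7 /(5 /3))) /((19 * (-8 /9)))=81837 /760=107.68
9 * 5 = 45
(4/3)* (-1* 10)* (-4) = 160/3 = 53.33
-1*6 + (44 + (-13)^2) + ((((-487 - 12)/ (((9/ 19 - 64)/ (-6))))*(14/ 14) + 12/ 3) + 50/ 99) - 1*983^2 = -966124.63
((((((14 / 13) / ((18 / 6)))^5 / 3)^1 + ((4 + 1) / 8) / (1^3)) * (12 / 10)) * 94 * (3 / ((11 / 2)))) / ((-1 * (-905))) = 63810282119 / 1496969835075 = 0.04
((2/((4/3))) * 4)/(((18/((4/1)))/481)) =1924/3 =641.33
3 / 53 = 0.06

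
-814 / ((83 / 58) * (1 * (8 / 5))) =-59015 / 166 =-355.51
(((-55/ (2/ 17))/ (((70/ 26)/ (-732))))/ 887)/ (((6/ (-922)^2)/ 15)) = 304541326.57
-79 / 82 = -0.96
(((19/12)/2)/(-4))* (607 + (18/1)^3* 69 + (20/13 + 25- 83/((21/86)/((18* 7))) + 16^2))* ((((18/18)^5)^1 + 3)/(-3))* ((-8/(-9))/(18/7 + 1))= 623251832/26325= 23675.28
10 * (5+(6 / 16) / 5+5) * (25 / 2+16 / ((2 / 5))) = 42315 / 8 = 5289.38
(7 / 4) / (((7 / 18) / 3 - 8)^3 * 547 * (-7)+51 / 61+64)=2401326 / 2561527576535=0.00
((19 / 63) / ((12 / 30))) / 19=5 / 126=0.04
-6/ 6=-1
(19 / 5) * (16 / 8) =38 / 5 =7.60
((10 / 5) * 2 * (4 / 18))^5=32768 / 59049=0.55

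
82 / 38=41 / 19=2.16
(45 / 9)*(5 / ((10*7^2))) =5 / 98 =0.05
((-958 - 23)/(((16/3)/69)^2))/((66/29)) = -406337067/5632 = -72147.92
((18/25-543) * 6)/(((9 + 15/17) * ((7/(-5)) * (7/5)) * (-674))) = -230469/924728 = -0.25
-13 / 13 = -1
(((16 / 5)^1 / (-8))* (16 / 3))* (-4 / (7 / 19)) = 2432 / 105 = 23.16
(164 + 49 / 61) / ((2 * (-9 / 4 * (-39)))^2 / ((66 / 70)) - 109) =442332 / 87385489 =0.01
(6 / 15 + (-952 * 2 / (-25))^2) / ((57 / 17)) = 3243838 / 1875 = 1730.05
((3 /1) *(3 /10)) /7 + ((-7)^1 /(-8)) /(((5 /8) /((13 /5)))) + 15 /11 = 5.13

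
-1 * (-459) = 459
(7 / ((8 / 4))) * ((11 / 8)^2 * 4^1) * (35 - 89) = -22869 / 16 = -1429.31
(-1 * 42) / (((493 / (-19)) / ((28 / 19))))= 1176 / 493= 2.39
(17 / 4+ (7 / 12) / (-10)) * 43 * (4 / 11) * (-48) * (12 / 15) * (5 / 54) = -346064 / 1485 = -233.04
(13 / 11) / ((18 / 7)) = 91 / 198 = 0.46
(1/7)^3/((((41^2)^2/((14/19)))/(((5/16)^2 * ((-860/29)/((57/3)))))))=-5375/46385974513312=-0.00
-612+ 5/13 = -7951/13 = -611.62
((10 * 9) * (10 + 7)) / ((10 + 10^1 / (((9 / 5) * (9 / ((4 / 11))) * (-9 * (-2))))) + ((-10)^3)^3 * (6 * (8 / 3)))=-1226907 / 12830399991971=-0.00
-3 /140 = -0.02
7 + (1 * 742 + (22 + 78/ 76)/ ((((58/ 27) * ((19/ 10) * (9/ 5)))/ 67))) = 20079437/ 20938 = 958.99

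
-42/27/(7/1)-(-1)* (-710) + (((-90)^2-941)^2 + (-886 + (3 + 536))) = 461252014/9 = 51250223.78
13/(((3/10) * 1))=130/3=43.33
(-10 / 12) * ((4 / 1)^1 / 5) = -2 / 3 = -0.67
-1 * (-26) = 26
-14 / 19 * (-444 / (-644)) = -222 / 437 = -0.51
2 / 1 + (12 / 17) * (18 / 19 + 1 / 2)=976 / 323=3.02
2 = 2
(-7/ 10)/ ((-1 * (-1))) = -7/ 10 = -0.70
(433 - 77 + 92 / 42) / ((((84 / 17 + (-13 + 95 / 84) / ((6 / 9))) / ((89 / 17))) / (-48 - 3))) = 91046288 / 12245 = 7435.38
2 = 2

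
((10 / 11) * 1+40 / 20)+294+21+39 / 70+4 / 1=322.47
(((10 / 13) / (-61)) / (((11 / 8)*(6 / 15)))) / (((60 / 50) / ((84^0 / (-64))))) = 125 / 418704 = 0.00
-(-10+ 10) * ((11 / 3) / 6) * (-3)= 0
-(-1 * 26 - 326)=352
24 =24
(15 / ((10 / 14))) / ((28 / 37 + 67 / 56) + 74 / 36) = 391608 / 74755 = 5.24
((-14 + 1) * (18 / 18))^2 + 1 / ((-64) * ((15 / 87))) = 54051 / 320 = 168.91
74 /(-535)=-74 /535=-0.14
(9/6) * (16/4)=6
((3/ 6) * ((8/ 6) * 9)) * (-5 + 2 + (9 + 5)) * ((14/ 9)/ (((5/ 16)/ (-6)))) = -9856/ 5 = -1971.20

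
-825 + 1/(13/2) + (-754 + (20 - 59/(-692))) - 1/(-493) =-6913139213/4435028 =-1558.76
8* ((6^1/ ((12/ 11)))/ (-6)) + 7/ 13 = -265/ 39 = -6.79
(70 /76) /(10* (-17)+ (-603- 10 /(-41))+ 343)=-287 /133912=-0.00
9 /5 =1.80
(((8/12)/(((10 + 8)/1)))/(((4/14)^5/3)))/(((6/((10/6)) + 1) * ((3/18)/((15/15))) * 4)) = 84035/4416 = 19.03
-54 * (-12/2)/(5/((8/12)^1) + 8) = 648/31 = 20.90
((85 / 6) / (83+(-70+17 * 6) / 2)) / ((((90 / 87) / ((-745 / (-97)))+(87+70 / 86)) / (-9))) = -15793255 / 1078514052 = -0.01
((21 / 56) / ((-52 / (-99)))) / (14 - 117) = -297 / 42848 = -0.01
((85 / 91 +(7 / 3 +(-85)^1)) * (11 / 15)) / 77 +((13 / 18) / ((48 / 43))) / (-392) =-17172719 / 22014720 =-0.78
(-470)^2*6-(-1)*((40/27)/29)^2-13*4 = 1325348.00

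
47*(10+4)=658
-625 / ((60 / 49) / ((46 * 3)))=-140875 / 2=-70437.50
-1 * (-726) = 726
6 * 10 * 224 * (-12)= -161280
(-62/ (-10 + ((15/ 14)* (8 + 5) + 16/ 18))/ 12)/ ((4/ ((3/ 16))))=-0.05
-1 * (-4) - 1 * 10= -6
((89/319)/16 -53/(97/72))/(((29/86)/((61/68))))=-51065169913/488156768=-104.61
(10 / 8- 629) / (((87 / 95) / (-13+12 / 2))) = 556605 / 116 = 4798.32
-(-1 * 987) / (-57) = -329 / 19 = -17.32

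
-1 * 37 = -37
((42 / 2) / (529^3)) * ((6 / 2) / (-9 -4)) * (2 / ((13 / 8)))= -1008 / 25018065241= -0.00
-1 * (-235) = 235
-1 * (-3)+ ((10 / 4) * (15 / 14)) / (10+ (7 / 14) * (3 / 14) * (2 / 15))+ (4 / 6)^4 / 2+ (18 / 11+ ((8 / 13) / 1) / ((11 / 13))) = 7157659 / 1249182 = 5.73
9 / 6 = 3 / 2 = 1.50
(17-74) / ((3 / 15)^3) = -7125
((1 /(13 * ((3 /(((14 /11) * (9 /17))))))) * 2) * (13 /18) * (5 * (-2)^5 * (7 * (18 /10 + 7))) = -12544 /51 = -245.96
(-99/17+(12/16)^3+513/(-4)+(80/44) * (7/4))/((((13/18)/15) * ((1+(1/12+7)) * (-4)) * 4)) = 632392515/30183296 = 20.95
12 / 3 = 4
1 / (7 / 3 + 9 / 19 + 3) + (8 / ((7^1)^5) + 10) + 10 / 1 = 112222987 / 5563117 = 20.17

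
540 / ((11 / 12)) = 6480 / 11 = 589.09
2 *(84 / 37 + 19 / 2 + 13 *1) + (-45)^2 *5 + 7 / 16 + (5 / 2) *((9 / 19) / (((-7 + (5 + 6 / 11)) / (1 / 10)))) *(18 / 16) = 3662307929 / 359936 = 10174.89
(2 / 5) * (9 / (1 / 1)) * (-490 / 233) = -1764 / 233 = -7.57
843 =843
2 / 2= 1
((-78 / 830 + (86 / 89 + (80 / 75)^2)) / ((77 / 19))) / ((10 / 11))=63477613 / 116345250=0.55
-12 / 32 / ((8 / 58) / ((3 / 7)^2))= -0.50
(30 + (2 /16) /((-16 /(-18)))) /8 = 3.77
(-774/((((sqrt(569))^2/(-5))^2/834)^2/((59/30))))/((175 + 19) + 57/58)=-892572237000/27567971686823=-0.03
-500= -500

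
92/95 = 0.97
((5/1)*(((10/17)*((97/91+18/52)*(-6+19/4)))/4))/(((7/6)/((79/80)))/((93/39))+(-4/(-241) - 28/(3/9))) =11376278475/731798028416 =0.02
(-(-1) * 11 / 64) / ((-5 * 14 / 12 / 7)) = -33 / 160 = -0.21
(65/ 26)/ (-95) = -1/ 38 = -0.03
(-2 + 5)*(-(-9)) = 27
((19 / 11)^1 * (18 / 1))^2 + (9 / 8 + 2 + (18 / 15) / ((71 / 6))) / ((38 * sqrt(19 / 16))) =9163 * sqrt(19) / 512620 + 116964 / 121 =966.72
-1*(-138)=138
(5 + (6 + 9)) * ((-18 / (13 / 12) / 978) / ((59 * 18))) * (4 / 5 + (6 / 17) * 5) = -1744 / 2125357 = -0.00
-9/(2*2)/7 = -9/28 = -0.32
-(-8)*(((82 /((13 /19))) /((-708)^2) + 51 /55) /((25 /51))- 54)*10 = -155630488726 /37333725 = -4168.63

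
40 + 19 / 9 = 379 / 9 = 42.11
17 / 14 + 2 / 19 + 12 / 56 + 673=674.53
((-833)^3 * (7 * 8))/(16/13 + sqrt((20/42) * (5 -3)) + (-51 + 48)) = 10940564516336 * sqrt(105)/7729 + 203242025438088/7729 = 40800808822.46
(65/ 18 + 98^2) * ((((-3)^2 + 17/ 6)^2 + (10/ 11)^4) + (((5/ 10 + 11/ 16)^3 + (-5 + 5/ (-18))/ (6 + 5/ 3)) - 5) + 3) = 13039112448493259/ 9715064832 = 1342153.93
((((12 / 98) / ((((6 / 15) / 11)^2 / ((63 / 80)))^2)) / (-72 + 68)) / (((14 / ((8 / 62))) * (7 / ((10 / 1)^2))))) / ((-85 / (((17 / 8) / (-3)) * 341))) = -1630641375 / 401408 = -4062.30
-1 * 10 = -10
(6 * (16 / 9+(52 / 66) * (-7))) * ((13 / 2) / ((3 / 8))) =-38480 / 99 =-388.69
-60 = -60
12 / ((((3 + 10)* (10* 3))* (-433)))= -2 / 28145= -0.00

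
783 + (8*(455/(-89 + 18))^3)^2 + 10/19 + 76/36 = 4433791.05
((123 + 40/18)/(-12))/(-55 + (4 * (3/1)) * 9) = -0.20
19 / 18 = 1.06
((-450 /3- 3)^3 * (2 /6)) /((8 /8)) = -1193859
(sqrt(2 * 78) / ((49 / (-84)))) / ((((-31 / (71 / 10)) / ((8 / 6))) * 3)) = 2.18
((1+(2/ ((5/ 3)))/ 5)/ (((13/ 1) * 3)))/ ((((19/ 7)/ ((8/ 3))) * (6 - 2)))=434/ 55575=0.01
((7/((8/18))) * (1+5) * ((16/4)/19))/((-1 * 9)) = -42/19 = -2.21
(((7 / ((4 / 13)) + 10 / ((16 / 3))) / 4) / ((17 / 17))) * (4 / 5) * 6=591 / 20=29.55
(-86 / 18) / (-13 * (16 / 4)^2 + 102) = 43 / 954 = 0.05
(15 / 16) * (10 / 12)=25 / 32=0.78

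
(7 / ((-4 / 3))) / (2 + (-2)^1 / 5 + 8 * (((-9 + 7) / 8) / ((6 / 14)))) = 315 / 184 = 1.71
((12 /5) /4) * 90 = 54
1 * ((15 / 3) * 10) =50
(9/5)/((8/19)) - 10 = -229/40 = -5.72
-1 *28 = -28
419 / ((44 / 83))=34777 / 44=790.39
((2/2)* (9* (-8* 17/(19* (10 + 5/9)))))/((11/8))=-4.44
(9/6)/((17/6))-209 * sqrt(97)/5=9/17-209 * sqrt(97)/5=-411.15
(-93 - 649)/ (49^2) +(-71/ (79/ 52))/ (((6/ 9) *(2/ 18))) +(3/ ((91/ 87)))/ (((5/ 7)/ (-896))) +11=-7429193377/ 1761305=-4218.01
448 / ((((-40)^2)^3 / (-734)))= -2569 / 32000000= -0.00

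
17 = 17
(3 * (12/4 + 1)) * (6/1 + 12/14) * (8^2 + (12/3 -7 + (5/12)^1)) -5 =35341/7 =5048.71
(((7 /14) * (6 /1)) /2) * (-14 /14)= -3 /2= -1.50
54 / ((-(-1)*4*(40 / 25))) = 8.44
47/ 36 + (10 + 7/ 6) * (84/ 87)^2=354695/ 30276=11.72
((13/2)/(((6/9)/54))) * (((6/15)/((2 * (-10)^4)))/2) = 1053/200000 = 0.01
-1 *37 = -37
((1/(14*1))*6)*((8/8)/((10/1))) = 3/70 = 0.04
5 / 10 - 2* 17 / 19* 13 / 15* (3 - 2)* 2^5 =-28003 / 570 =-49.13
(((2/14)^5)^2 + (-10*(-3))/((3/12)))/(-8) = -33897029881/2259801992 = -15.00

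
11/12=0.92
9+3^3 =36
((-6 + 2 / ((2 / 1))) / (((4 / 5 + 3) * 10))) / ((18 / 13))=-65 / 684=-0.10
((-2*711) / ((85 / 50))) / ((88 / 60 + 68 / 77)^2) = -4742458875 / 31304633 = -151.49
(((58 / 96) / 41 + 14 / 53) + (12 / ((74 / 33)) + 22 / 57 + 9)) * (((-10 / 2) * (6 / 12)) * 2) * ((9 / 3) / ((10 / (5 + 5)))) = -5505368875 / 24441904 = -225.24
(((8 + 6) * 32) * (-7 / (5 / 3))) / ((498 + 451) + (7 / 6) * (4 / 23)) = -649152 / 327475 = -1.98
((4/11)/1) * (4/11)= 16/121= 0.13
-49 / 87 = -0.56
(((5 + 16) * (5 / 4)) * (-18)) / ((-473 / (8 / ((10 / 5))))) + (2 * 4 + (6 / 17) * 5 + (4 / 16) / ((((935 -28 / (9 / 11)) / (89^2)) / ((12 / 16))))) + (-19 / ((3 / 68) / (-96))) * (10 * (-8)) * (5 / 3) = -1568082116853221 / 284458416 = -5512517.92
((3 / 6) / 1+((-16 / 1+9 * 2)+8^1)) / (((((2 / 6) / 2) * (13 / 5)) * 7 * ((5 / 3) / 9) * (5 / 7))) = 1701 / 65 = 26.17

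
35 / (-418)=-35 / 418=-0.08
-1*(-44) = 44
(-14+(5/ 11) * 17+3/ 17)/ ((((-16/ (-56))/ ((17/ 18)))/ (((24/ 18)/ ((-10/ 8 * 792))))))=0.03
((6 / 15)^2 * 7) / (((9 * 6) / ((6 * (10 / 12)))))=14 / 135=0.10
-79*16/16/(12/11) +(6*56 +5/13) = 41179/156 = 263.97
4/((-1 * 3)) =-1.33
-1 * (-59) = 59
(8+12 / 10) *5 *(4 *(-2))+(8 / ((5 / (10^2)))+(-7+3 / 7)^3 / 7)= -596744 / 2401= -248.54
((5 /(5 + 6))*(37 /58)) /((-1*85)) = -37 /10846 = -0.00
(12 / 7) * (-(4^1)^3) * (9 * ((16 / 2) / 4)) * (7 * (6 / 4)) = -20736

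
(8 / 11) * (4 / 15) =32 / 165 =0.19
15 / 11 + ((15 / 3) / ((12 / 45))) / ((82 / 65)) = 58545 / 3608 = 16.23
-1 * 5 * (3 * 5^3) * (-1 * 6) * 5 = 56250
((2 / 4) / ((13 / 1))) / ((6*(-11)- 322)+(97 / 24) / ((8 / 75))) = -32 / 291291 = -0.00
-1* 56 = -56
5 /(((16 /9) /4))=45 /4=11.25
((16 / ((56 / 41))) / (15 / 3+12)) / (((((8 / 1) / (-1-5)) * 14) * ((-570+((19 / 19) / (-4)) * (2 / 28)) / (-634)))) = -155964 / 3798599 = -0.04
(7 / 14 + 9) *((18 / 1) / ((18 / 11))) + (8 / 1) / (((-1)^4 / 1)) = 225 / 2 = 112.50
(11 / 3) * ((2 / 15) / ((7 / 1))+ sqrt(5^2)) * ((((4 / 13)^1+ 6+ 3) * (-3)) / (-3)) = 701437 / 4095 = 171.29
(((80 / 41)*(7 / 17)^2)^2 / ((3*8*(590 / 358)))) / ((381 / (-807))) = -18497688160 / 3156024647679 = -0.01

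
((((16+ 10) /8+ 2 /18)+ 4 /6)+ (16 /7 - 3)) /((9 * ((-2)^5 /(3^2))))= -835 /8064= -0.10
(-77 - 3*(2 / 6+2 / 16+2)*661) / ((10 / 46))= -182229 / 8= -22778.62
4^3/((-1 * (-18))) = 32/9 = 3.56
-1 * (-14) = 14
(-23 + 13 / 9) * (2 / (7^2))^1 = -388 / 441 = -0.88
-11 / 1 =-11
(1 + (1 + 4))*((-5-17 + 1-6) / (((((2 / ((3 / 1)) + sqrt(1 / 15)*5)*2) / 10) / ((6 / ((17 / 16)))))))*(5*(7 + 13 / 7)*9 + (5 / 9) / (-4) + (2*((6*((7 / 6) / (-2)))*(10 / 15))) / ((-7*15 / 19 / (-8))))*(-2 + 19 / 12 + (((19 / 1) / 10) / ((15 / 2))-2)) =-6289329672 / 2975 + 3144664836*sqrt(15) / 2975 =1979799.96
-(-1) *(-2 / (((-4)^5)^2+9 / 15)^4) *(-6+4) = 2500 / 755580366642884485725552721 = 0.00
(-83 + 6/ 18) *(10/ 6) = -1240/ 9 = -137.78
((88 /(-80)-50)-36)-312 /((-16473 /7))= -4775381 /54910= -86.97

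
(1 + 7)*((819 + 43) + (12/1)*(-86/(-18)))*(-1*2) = -44128/3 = -14709.33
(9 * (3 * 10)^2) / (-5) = -1620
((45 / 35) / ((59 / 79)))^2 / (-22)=-505521 / 3752518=-0.13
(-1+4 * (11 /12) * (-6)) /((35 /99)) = -2277 /35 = -65.06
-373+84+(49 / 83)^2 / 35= -9954262 / 34445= -288.99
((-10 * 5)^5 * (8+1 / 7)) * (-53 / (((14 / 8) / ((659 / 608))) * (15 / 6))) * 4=6548812500000 / 49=133649234693.88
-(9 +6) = -15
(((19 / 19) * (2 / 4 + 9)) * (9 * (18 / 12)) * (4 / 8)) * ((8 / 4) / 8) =513 / 32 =16.03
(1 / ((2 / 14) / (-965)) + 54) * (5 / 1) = -33505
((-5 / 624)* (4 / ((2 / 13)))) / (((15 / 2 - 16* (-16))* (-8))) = 5 / 50592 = 0.00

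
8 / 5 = 1.60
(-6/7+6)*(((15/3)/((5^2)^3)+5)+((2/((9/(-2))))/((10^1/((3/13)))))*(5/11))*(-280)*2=-1285882368/89375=-14387.50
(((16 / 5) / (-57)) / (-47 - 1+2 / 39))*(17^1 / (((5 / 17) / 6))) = 10608 / 26125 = 0.41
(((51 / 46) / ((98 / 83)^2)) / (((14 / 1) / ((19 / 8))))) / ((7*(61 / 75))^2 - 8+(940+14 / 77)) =413042911875 / 2953171118721152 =0.00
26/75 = 0.35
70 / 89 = 0.79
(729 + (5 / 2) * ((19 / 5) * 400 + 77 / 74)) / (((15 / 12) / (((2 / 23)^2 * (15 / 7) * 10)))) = 11497320 / 19573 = 587.41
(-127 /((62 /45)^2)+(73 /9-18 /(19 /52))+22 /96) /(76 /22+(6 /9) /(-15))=-15592833575 /493139072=-31.62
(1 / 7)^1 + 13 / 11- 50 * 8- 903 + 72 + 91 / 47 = -4443188 / 3619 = -1227.74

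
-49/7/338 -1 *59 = -19949/338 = -59.02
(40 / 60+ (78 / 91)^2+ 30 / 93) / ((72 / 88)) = 86416 / 41013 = 2.11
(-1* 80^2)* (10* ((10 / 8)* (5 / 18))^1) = -200000 / 9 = -22222.22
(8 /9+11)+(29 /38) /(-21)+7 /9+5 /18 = 15451 /1197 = 12.91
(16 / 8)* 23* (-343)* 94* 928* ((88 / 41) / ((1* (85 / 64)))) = -7751583465472 / 3485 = -2224270721.80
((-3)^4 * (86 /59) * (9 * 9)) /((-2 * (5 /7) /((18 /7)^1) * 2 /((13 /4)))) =-33008391 /1180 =-27973.21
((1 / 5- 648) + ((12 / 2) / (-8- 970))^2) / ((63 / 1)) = -28685662 / 2789745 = -10.28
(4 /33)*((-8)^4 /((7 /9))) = 49152 /77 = 638.34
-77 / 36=-2.14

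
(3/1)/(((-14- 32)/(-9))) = 27/46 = 0.59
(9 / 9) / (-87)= -0.01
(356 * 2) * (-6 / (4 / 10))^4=36045000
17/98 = 0.17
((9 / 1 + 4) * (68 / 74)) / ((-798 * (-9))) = 221 / 132867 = 0.00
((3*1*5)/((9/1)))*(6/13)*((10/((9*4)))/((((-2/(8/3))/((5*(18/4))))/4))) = -1000/39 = -25.64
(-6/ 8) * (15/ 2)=-45/ 8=-5.62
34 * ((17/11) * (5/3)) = 2890/33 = 87.58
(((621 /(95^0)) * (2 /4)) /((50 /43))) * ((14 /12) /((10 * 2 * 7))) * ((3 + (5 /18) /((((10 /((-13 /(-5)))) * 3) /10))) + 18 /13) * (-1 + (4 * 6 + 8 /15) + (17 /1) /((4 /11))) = 723.40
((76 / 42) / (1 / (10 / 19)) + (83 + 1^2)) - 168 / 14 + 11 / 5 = 7891 / 105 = 75.15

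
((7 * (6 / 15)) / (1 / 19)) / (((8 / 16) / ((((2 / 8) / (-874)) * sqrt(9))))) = -21 / 230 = -0.09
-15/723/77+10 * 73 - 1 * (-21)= 13936302/18557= 751.00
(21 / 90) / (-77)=-1 / 330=-0.00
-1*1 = -1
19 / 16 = 1.19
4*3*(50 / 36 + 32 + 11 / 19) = 23234 / 57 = 407.61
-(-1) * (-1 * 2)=-2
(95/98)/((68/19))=1805/6664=0.27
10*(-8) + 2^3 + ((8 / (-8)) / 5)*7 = -367 / 5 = -73.40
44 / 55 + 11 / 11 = 9 / 5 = 1.80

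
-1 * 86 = -86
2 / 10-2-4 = -29 / 5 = -5.80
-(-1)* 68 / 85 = 4 / 5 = 0.80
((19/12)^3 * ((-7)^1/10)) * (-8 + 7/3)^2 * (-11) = 152633327/155520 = 981.44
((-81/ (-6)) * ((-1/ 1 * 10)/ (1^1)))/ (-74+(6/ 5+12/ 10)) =675/ 358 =1.89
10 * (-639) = -6390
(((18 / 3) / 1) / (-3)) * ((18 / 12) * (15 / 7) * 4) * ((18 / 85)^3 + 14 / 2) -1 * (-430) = 214733798 / 859775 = 249.76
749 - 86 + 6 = 669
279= 279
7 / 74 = 0.09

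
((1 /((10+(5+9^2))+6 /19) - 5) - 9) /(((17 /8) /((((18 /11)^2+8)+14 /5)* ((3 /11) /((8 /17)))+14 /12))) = -18354662551 /310555575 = -59.10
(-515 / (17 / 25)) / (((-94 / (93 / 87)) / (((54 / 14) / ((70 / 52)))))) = 28018575 / 1135379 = 24.68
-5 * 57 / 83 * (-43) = 147.65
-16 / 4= -4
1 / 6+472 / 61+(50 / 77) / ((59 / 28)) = 1950757 / 237534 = 8.21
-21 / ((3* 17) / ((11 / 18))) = -77 / 306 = -0.25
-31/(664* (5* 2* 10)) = -31/66400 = -0.00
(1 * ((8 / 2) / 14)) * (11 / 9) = 22 / 63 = 0.35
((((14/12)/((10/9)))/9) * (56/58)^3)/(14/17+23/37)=24163664/332544015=0.07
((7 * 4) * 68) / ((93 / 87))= 55216 / 31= 1781.16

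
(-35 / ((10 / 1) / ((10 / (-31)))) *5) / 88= 0.06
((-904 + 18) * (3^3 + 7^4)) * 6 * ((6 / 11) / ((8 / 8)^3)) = -77443488 / 11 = -7040317.09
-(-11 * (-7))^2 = -5929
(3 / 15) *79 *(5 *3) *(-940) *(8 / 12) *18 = -2673360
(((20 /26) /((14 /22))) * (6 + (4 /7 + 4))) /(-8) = -2035 /1274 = -1.60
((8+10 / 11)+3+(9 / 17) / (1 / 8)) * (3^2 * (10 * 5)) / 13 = 1358550 / 2431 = 558.84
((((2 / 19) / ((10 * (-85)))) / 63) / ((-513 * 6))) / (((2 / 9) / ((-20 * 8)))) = -8 / 17398395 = -0.00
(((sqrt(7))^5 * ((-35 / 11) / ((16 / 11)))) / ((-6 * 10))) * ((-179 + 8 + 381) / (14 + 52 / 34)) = 204085 * sqrt(7) / 8448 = 63.92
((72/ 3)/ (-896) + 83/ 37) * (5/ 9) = 45925/ 37296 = 1.23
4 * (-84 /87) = -112 /29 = -3.86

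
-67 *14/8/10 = -469/40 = -11.72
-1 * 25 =-25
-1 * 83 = -83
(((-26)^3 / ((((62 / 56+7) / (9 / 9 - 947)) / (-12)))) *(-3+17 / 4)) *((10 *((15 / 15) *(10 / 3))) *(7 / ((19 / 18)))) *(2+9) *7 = -523625789447.72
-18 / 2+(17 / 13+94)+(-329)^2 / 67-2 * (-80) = 1621667 / 871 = 1861.85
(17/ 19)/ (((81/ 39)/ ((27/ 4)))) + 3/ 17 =3985/ 1292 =3.08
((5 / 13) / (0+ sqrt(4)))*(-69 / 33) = -115 / 286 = -0.40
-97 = -97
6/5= 1.20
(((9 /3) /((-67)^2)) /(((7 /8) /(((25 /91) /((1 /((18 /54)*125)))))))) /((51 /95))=2375000 /145834143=0.02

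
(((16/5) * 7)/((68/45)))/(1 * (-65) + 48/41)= -10332/44489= -0.23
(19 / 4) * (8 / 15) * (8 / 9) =304 / 135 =2.25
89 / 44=2.02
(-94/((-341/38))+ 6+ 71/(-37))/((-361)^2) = 183655/1644260057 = 0.00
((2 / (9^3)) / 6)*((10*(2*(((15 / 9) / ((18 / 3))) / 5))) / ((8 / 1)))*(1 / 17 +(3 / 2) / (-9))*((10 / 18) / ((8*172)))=-275 / 99451742976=-0.00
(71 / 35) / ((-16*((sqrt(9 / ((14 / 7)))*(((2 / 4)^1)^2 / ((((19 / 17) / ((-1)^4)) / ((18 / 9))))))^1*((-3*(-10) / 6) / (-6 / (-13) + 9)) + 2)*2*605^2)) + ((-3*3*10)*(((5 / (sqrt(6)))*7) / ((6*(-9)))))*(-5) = -875*sqrt(6) / 18 - 43085711 / 466261711242250 + 12223289*sqrt(2) / 746018737987600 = -119.07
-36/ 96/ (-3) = 1/ 8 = 0.12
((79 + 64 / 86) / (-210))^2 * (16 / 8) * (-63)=-11758041 / 647150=-18.17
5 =5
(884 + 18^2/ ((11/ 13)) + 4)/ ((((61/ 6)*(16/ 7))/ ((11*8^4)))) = 150312960/ 61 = 2464146.89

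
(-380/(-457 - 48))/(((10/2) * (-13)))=-76/6565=-0.01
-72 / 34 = -36 / 17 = -2.12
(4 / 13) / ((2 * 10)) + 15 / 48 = 341 / 1040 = 0.33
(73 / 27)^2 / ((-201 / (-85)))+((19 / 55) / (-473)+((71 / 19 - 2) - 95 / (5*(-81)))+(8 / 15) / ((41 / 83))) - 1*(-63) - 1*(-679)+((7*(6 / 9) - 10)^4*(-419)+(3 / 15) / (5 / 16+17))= -278236483654267386092 / 822554424390105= -338259.06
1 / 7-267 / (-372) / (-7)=5 / 124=0.04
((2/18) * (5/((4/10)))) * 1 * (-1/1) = -1.39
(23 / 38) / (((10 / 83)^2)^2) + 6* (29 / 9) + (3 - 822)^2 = 767964204149 / 1140000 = 673652.81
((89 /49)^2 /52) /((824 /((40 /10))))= 7921 /25719512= 0.00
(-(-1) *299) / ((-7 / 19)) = -5681 / 7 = -811.57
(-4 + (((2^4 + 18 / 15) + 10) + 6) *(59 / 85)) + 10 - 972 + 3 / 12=-1602599 / 1700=-942.71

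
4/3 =1.33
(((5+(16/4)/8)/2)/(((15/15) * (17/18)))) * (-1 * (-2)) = 99/17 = 5.82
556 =556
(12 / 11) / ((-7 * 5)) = -12 / 385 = -0.03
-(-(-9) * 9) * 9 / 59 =-729 / 59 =-12.36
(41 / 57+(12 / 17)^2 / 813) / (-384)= -3213815 / 1714246272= -0.00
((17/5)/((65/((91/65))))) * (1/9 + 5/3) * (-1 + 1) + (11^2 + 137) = 258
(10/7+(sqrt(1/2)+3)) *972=486 *sqrt(2)+30132/7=4991.88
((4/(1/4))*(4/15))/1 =64/15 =4.27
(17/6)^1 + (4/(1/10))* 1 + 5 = 287/6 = 47.83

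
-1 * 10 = -10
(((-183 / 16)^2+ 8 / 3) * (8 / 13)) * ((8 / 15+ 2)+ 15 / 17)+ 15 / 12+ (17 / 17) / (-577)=796151821 / 2824992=281.82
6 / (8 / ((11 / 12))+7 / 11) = 66 / 103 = 0.64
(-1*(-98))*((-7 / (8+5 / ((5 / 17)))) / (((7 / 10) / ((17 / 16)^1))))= -41.65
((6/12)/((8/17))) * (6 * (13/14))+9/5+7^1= 8243/560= 14.72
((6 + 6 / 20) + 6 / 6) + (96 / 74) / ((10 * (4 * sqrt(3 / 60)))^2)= 2707 / 370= 7.32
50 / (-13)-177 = -2351 / 13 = -180.85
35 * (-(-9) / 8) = 315 / 8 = 39.38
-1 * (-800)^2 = -640000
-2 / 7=-0.29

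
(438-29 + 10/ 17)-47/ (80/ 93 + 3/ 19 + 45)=564777549/ 1382338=408.57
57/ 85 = 0.67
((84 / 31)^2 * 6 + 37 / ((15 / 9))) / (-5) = -318351 / 24025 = -13.25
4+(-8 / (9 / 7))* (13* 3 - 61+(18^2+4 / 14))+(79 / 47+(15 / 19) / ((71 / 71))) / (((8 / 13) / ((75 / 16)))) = -955732759 / 514368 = -1858.07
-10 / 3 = -3.33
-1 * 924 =-924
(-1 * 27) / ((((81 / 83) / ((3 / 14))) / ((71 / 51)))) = -5893 / 714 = -8.25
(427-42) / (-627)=-35 / 57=-0.61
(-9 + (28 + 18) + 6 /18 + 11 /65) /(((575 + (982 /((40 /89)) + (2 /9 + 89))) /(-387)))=-33961572 /6667063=-5.09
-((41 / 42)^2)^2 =-2825761 / 3111696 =-0.91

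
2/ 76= 1/ 38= 0.03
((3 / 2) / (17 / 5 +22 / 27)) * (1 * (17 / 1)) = 6885 / 1138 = 6.05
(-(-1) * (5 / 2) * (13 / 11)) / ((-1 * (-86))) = 65 / 1892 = 0.03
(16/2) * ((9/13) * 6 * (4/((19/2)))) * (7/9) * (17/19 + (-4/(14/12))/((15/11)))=-413568/23465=-17.62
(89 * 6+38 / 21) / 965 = 11252 / 20265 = 0.56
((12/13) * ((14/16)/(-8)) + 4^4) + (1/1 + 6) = 54683/208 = 262.90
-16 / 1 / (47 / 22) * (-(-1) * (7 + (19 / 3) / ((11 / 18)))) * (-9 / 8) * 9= 61884 / 47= 1316.68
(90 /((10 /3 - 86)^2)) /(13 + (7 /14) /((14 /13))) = 2835 /2898376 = 0.00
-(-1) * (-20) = -20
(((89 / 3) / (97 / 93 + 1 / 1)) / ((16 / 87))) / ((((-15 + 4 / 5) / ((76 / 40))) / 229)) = -54967557 / 22720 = -2419.35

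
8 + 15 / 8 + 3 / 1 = 12.88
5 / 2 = 2.50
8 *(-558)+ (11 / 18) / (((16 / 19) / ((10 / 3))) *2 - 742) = -5660156629 / 1267956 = -4464.00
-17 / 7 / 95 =-17 / 665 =-0.03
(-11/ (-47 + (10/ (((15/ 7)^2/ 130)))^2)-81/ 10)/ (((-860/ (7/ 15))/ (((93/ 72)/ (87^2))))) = 1408027719/ 1877148136088000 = 0.00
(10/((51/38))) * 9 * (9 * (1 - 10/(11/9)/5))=-384.06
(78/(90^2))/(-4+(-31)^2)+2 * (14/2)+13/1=34882663/1291950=27.00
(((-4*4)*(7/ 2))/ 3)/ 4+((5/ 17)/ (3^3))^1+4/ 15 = -10073/ 2295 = -4.39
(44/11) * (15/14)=30/7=4.29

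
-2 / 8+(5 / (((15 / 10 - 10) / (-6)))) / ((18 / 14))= 509 / 204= 2.50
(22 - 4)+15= 33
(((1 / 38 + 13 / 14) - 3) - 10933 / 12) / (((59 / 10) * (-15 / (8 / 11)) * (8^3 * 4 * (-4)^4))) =1457353 / 101823676416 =0.00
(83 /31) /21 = 83 /651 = 0.13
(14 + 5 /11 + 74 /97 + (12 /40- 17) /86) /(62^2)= 13785631 /3527331280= 0.00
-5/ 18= -0.28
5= 5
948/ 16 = 237/ 4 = 59.25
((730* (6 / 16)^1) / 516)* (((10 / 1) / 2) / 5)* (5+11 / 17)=2190 / 731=3.00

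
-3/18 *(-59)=59/6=9.83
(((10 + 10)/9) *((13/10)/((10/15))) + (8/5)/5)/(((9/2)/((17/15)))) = 11866/10125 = 1.17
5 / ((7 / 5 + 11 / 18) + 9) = 450 / 991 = 0.45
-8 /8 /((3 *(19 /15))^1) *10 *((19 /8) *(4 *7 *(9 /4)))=-1575 /4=-393.75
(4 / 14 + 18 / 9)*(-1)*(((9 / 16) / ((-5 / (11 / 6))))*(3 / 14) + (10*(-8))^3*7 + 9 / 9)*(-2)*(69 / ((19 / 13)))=-7201257599523 / 9310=-773497056.88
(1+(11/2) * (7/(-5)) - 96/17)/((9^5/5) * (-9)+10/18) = 0.00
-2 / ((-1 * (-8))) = -1 / 4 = -0.25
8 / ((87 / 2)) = 16 / 87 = 0.18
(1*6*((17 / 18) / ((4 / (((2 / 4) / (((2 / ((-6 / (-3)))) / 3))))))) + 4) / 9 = 49 / 72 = 0.68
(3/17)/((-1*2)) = -3/34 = -0.09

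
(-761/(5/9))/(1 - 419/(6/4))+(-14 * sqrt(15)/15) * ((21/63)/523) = 20547/4175 - 14 * sqrt(15)/23535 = 4.92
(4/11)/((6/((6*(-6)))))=-24/11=-2.18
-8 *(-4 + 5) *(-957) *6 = 45936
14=14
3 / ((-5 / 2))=-6 / 5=-1.20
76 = 76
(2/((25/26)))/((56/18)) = 117/175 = 0.67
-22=-22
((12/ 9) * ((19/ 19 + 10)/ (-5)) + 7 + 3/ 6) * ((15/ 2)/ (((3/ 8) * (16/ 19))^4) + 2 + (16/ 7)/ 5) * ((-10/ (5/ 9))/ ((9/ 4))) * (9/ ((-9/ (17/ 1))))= 53288635591/ 113400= 469917.42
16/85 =0.19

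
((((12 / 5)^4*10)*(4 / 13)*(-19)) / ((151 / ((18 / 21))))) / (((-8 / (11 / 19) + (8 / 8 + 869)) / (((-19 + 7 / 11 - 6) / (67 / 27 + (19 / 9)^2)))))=102631256064 / 2272811211125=0.05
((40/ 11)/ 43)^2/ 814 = 800/ 91057703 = 0.00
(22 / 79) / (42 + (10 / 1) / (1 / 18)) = 11 / 8769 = 0.00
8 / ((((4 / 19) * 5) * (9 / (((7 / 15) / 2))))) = 133 / 675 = 0.20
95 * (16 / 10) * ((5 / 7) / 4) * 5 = 950 / 7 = 135.71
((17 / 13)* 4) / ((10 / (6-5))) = 34 / 65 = 0.52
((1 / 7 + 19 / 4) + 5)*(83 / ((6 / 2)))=22991 / 84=273.70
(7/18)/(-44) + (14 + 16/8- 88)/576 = -53/396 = -0.13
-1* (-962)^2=-925444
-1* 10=-10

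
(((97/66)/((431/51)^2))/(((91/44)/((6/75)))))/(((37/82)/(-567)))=-2234342232/2233776025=-1.00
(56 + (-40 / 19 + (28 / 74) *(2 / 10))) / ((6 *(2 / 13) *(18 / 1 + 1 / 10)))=1233089 / 381729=3.23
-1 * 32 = -32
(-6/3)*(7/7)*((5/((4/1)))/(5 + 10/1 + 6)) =-0.12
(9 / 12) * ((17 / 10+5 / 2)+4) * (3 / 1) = 369 / 20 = 18.45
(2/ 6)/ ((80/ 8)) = 1/ 30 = 0.03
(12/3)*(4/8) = 2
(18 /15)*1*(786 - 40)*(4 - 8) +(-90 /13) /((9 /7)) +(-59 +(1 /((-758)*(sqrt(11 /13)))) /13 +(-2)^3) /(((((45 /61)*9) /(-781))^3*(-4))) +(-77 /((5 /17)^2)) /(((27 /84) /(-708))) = -87420077070557911 /3454366500 - 9829918599611*sqrt(143) /2618409807000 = -25307167.65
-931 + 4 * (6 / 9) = -2785 / 3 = -928.33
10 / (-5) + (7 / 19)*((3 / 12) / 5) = -753 / 380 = -1.98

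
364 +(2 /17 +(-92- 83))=3215 /17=189.12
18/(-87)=-6/29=-0.21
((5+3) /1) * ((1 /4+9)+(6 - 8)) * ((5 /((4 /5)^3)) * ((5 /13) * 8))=90625 /52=1742.79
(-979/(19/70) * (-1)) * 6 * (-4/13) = -1644720/247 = -6658.79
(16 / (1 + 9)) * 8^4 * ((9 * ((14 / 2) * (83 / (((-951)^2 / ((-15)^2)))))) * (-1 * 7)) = -5997035520 / 100489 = -59678.53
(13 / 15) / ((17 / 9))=39 / 85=0.46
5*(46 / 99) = 230 / 99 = 2.32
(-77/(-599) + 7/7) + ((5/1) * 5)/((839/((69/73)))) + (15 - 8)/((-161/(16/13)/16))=3296577885/10969398947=0.30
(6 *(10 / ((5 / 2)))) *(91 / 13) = 168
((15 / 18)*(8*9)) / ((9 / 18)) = 120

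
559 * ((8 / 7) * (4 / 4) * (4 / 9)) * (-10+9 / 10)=-116272 / 45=-2583.82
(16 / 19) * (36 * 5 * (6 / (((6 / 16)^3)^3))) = 85899345920 / 13851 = 6201671.06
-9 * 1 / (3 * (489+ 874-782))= -3 / 581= -0.01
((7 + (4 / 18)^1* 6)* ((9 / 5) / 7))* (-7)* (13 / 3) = -65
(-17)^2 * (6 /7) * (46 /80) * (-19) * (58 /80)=-10987491 /5600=-1962.05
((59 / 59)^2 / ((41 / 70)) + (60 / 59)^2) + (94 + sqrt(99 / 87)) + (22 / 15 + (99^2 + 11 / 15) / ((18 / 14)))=sqrt(957) / 29 + 29755618784 / 3853467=7722.85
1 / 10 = 0.10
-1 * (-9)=9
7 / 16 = 0.44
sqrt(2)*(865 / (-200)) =-173*sqrt(2) / 40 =-6.12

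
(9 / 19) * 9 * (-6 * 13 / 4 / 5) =-3159 / 190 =-16.63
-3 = -3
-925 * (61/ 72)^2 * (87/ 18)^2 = -2894658925/ 186624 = -15510.65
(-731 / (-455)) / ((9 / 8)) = 5848 / 4095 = 1.43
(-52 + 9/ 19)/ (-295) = 979/ 5605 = 0.17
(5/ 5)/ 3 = 1/ 3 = 0.33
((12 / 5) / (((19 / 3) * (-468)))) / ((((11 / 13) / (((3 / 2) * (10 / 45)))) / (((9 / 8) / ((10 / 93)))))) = -279 / 83600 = -0.00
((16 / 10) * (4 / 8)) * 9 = 36 / 5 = 7.20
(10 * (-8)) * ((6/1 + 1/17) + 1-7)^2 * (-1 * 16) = 4.43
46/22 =23/11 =2.09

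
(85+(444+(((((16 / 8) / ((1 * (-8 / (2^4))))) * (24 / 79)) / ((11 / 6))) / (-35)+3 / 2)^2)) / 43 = 1965990033709 / 159112422700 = 12.36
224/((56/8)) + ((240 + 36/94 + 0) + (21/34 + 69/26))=2863223/10387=275.65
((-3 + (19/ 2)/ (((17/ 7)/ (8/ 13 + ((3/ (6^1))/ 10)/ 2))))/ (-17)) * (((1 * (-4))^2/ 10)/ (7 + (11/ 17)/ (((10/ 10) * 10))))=0.01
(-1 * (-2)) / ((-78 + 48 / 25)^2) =625 / 1808802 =0.00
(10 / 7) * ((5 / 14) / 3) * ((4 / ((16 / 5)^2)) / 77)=625 / 724416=0.00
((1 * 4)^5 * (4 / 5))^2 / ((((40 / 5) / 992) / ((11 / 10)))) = 11442061312 / 125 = 91536490.50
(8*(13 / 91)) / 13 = 8 / 91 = 0.09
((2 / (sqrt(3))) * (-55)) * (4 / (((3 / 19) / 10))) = -83600 * sqrt(3) / 9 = -16088.83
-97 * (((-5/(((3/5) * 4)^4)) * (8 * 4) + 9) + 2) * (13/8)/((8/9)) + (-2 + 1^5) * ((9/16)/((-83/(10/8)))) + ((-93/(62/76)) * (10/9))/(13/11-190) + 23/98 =-42603848417945/38924508672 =-1094.53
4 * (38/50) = 76/25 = 3.04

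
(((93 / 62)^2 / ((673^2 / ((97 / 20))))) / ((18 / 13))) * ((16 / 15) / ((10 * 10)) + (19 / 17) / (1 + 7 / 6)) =2116249 / 230993790000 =0.00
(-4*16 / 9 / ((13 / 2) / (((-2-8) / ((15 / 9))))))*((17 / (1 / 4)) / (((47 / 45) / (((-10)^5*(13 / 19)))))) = -26112000000 / 893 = -29240761.48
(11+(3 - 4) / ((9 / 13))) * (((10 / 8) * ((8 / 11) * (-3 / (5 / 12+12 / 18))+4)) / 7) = 30530 / 9009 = 3.39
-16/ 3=-5.33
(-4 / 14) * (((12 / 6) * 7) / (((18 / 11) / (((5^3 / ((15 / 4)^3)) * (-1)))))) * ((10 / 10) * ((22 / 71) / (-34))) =-15488 / 293301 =-0.05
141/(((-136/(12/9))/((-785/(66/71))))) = 2619545/2244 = 1167.36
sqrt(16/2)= 2 * sqrt(2)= 2.83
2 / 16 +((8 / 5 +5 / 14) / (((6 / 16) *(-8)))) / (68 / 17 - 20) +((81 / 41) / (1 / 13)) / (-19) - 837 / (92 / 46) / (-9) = 118606783 / 2617440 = 45.31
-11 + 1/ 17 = -186/ 17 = -10.94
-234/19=-12.32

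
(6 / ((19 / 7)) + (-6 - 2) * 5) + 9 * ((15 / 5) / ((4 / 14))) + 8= 2459 / 38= 64.71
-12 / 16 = -3 / 4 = -0.75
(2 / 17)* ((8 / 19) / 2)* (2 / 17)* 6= 96 / 5491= 0.02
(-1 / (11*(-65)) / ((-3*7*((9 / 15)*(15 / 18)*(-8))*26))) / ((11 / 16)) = 2 / 2147145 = 0.00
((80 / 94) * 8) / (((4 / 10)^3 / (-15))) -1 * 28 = -76316 / 47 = -1623.74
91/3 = 30.33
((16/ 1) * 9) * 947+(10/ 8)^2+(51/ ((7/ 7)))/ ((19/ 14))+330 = 41568091/ 304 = 136737.14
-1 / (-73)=1 / 73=0.01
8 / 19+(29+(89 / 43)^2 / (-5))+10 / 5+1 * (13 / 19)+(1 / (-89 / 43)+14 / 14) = 496596769 / 15633295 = 31.77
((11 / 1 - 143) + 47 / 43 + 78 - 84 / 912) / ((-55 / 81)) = 14029281 / 179740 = 78.05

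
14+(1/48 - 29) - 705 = -34559/48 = -719.98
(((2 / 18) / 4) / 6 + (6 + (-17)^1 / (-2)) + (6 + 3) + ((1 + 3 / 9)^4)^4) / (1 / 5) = 212270581195 / 344373768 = 616.40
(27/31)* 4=108/31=3.48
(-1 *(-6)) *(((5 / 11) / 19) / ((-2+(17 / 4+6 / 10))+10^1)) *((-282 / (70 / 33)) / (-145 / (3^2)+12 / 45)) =2284200 / 24371053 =0.09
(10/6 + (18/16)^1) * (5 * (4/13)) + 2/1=491/78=6.29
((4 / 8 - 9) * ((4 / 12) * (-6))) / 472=17 / 472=0.04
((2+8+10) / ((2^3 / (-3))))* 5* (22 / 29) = -825 / 29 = -28.45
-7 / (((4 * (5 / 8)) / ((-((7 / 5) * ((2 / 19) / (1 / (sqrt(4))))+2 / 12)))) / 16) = 29456 / 1425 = 20.67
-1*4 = -4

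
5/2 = 2.50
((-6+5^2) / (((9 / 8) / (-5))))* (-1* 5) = 3800 / 9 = 422.22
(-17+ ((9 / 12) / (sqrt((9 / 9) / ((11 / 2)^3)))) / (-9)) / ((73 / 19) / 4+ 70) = -1292 / 5393 - 209 * sqrt(22) / 64716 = -0.25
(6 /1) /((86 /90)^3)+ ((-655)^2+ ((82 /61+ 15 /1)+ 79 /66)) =137336651536897 /320095182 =429049.42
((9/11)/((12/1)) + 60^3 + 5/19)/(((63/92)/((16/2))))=4746576424/1881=2523432.44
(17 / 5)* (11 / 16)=187 / 80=2.34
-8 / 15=-0.53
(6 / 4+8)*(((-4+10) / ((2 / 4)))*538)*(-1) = -61332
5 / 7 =0.71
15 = 15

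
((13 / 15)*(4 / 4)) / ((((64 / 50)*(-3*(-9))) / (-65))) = -4225 / 2592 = -1.63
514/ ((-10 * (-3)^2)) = -257/ 45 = -5.71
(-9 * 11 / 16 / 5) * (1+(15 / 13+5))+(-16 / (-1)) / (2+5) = -47809 / 7280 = -6.57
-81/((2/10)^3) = -10125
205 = 205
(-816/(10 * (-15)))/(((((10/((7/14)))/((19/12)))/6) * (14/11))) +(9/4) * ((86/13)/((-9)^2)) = 226663/102375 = 2.21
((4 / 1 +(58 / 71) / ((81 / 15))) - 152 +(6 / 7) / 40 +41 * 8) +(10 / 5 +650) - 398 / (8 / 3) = 45820699 / 67095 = 682.92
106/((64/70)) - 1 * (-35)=2415/16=150.94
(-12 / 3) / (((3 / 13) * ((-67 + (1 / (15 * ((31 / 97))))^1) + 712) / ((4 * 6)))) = -0.64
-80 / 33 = -2.42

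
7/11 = 0.64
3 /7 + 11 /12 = 113 /84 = 1.35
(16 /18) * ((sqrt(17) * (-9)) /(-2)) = 4 * sqrt(17) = 16.49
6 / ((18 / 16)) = 5.33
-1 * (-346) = 346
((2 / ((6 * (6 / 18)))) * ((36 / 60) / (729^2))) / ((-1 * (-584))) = 1 / 517269240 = 0.00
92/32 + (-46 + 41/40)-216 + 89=-1691/10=-169.10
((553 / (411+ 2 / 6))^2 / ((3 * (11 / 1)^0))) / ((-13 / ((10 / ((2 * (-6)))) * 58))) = 44342305 / 19795828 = 2.24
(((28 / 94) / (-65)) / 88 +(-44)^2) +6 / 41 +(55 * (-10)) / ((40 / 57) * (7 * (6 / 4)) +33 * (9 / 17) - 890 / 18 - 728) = 2919256149988259 / 1507197423160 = 1936.88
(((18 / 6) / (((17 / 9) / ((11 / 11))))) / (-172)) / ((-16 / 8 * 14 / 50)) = 675 / 40936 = 0.02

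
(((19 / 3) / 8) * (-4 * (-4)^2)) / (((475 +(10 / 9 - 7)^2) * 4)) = -513 / 20642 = -0.02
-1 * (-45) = 45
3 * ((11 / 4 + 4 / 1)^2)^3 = 1162261467 / 4096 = 283755.24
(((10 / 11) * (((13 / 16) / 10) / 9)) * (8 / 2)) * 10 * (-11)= -65 / 18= -3.61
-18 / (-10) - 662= -3301 / 5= -660.20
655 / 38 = 17.24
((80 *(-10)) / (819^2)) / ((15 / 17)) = -2720 / 2012283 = -0.00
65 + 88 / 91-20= 4183 / 91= 45.97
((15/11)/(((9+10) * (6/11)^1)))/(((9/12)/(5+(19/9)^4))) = 1631260/373977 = 4.36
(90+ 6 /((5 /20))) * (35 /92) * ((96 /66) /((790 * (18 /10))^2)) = 1330 /42632271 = 0.00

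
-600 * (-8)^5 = 19660800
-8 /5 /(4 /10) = -4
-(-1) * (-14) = -14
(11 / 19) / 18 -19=-6487 / 342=-18.97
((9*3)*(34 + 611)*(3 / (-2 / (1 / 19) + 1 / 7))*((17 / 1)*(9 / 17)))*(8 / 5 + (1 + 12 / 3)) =-21723471 / 265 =-81975.36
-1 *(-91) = 91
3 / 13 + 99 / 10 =1317 / 130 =10.13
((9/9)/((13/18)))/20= 9/130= 0.07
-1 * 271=-271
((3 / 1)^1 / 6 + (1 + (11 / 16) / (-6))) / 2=133 / 192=0.69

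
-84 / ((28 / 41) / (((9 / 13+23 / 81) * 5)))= -210740 / 351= -600.40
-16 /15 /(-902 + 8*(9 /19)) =152 /127995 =0.00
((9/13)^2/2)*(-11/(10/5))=-891/676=-1.32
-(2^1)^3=-8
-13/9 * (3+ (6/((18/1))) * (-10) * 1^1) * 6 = 26/9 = 2.89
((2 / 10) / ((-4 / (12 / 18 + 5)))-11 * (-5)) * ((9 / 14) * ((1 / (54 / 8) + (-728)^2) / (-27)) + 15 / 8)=-690348.98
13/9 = 1.44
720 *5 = 3600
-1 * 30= -30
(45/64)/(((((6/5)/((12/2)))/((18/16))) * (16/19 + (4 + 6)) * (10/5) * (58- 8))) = 1539/421888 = 0.00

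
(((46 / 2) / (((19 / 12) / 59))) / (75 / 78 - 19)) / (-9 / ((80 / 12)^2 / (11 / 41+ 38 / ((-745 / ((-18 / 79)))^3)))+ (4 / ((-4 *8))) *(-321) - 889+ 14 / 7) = 0.06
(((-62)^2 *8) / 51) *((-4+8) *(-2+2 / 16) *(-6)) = 27134.12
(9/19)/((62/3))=27/1178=0.02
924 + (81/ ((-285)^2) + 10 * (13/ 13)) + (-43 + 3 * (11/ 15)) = 8061139/ 9025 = 893.20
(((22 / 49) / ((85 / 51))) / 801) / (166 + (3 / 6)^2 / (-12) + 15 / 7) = 352 / 175963235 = 0.00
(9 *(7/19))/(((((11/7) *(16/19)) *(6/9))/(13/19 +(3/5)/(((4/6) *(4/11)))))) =3176523/267520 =11.87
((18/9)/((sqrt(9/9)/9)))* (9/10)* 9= 729/5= 145.80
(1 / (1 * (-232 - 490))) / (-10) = 0.00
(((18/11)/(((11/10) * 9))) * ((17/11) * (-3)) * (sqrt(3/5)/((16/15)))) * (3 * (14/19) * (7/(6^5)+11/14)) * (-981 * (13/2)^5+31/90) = 11930631333074221 * sqrt(15)/4195141632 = 11014440.16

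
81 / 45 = 9 / 5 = 1.80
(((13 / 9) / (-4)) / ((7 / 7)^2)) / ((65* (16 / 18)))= -1 / 160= -0.01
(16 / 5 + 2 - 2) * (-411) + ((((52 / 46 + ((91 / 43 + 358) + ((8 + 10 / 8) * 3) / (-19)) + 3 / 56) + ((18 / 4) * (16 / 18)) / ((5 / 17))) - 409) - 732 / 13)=-96242377269 / 68399240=-1407.07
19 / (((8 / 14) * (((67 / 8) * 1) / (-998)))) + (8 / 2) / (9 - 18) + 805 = -1904065 / 603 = -3157.65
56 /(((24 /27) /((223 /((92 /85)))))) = 1194165 /92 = 12980.05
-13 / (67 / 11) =-143 / 67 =-2.13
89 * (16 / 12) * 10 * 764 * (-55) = -149591200 / 3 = -49863733.33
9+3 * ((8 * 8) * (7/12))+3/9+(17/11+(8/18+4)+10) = 13595/99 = 137.32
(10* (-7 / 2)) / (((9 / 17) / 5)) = -2975 / 9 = -330.56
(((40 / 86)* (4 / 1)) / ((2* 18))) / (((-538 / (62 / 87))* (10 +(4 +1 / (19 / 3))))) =-11780 / 2436322509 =-0.00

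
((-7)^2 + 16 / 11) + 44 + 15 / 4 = 4321 / 44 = 98.20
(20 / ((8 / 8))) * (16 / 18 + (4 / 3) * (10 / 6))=560 / 9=62.22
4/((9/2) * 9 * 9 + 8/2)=8/737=0.01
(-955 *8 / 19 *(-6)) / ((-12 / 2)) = -402.11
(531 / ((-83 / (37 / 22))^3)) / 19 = -0.00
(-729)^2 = 531441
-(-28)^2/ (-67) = 784/ 67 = 11.70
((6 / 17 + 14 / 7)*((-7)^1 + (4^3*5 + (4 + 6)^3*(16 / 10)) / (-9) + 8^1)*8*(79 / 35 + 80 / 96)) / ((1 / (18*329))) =-1243546304 / 17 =-73149782.59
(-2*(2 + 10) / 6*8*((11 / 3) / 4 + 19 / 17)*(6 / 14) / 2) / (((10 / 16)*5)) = -2656 / 595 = -4.46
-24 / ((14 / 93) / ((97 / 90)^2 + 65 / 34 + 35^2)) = -195789.98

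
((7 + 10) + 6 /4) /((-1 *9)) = -37 /18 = -2.06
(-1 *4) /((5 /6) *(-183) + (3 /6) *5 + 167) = -4 /17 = -0.24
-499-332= -831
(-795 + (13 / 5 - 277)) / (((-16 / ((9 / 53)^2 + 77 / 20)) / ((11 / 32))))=12816988921 / 143820800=89.12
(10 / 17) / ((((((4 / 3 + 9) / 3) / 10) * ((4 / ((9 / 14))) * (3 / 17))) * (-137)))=-675 / 59458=-0.01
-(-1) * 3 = 3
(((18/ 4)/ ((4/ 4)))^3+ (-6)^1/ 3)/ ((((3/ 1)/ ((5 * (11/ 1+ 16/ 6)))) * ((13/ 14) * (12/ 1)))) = 1023155/ 5616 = 182.19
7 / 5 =1.40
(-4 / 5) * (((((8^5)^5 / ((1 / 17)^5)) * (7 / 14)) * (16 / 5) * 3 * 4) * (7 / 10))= -72093075073343878516653051346944 / 125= -576744600586751028133224400000.00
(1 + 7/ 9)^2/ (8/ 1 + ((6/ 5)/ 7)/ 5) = 22400/ 56943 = 0.39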